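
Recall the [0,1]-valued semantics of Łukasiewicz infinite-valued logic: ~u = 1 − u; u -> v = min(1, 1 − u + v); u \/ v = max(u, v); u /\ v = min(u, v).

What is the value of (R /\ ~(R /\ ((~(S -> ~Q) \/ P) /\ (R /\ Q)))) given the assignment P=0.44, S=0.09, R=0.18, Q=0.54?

~Q: Łukasiewicz ¬ gives 1 − 0.54 = 0.46
(S -> ~Q): min(1, 1 − 0.09 + 0.46) = 1
~(S -> ~Q): Łukasiewicz ¬ gives 1 − 1 = 0
(~(S -> ~Q) \/ P) = max(0, 0.44) = 0.44
(R /\ Q) = min(0.18, 0.54) = 0.18
((~(S -> ~Q) \/ P) /\ (R /\ Q)) = min(0.44, 0.18) = 0.18
(R /\ ((~(S -> ~Q) \/ P) /\ (R /\ Q))) = min(0.18, 0.18) = 0.18
~(R /\ ((~(S -> ~Q) \/ P) /\ (R /\ Q))): Łukasiewicz ¬ gives 1 − 0.18 = 0.82
(R /\ ~(R /\ ((~(S -> ~Q) \/ P) /\ (R /\ Q)))) = min(0.18, 0.82) = 0.18

0.18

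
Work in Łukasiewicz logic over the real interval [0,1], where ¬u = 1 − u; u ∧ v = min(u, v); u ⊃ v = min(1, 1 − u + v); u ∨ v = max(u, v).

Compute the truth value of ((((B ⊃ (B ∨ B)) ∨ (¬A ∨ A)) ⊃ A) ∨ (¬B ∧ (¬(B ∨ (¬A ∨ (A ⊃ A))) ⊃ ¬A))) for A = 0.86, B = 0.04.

0.96

(B ∨ B) = max(0.04, 0.04) = 0.04
(B ⊃ (B ∨ B)): min(1, 1 − 0.04 + 0.04) = 1
¬A: Łukasiewicz ¬ gives 1 − 0.86 = 0.14
(¬A ∨ A) = max(0.14, 0.86) = 0.86
((B ⊃ (B ∨ B)) ∨ (¬A ∨ A)) = max(1, 0.86) = 1
(((B ⊃ (B ∨ B)) ∨ (¬A ∨ A)) ⊃ A): min(1, 1 − 1 + 0.86) = 0.86
¬B: Łukasiewicz ¬ gives 1 − 0.04 = 0.96
¬A: Łukasiewicz ¬ gives 1 − 0.86 = 0.14
(A ⊃ A): min(1, 1 − 0.86 + 0.86) = 1
(¬A ∨ (A ⊃ A)) = max(0.14, 1) = 1
(B ∨ (¬A ∨ (A ⊃ A))) = max(0.04, 1) = 1
¬(B ∨ (¬A ∨ (A ⊃ A))): Łukasiewicz ¬ gives 1 − 1 = 0
¬A: Łukasiewicz ¬ gives 1 − 0.86 = 0.14
(¬(B ∨ (¬A ∨ (A ⊃ A))) ⊃ ¬A): min(1, 1 − 0 + 0.14) = 1
(¬B ∧ (¬(B ∨ (¬A ∨ (A ⊃ A))) ⊃ ¬A)) = min(0.96, 1) = 0.96
((((B ⊃ (B ∨ B)) ∨ (¬A ∨ A)) ⊃ A) ∨ (¬B ∧ (¬(B ∨ (¬A ∨ (A ⊃ A))) ⊃ ¬A))) = max(0.86, 0.96) = 0.96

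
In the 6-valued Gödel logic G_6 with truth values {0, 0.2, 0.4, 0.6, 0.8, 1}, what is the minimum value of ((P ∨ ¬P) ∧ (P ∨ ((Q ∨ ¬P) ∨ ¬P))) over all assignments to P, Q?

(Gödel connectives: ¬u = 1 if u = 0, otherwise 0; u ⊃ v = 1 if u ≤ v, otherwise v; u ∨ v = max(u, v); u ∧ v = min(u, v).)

The minimum is attained at P = 0.2, Q = 0:
  ¬P: Gödel ¬ of 0.2 = 0 (operand ≠ 0)
  (P ∨ ¬P) = max(0.2, 0) = 0.2
  ¬P: Gödel ¬ of 0.2 = 0 (operand ≠ 0)
  (Q ∨ ¬P) = max(0, 0) = 0
  ¬P: Gödel ¬ of 0.2 = 0 (operand ≠ 0)
  ((Q ∨ ¬P) ∨ ¬P) = max(0, 0) = 0
  (P ∨ ((Q ∨ ¬P) ∨ ¬P)) = max(0.2, 0) = 0.2
  ((P ∨ ¬P) ∧ (P ∨ ((Q ∨ ¬P) ∨ ¬P))) = min(0.2, 0.2) = 0.2
Checking all 36 assignments confirms none give a value below 0.20.

0.20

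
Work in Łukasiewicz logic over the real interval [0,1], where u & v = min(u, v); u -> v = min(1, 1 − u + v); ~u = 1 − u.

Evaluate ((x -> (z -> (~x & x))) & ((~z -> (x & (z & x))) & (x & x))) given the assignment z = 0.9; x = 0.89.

~x: Łukasiewicz ¬ gives 1 − 0.89 = 0.11
(~x & x) = min(0.11, 0.89) = 0.11
(z -> (~x & x)): min(1, 1 − 0.9 + 0.11) = 0.21
(x -> (z -> (~x & x))): min(1, 1 − 0.89 + 0.21) = 0.32
~z: Łukasiewicz ¬ gives 1 − 0.9 = 0.1
(z & x) = min(0.9, 0.89) = 0.89
(x & (z & x)) = min(0.89, 0.89) = 0.89
(~z -> (x & (z & x))): min(1, 1 − 0.1 + 0.89) = 1
(x & x) = min(0.89, 0.89) = 0.89
((~z -> (x & (z & x))) & (x & x)) = min(1, 0.89) = 0.89
((x -> (z -> (~x & x))) & ((~z -> (x & (z & x))) & (x & x))) = min(0.32, 0.89) = 0.32

0.32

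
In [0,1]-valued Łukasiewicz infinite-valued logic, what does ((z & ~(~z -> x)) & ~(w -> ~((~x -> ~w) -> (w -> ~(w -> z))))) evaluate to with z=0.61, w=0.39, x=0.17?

0.22

~z: Łukasiewicz ¬ gives 1 − 0.61 = 0.39
(~z -> x): min(1, 1 − 0.39 + 0.17) = 0.78
~(~z -> x): Łukasiewicz ¬ gives 1 − 0.78 = 0.22
(z & ~(~z -> x)) = min(0.61, 0.22) = 0.22
~x: Łukasiewicz ¬ gives 1 − 0.17 = 0.83
~w: Łukasiewicz ¬ gives 1 − 0.39 = 0.61
(~x -> ~w): min(1, 1 − 0.83 + 0.61) = 0.78
(w -> z): min(1, 1 − 0.39 + 0.61) = 1
~(w -> z): Łukasiewicz ¬ gives 1 − 1 = 0
(w -> ~(w -> z)): min(1, 1 − 0.39 + 0) = 0.61
((~x -> ~w) -> (w -> ~(w -> z))): min(1, 1 − 0.78 + 0.61) = 0.83
~((~x -> ~w) -> (w -> ~(w -> z))): Łukasiewicz ¬ gives 1 − 0.83 = 0.17
(w -> ~((~x -> ~w) -> (w -> ~(w -> z)))): min(1, 1 − 0.39 + 0.17) = 0.78
~(w -> ~((~x -> ~w) -> (w -> ~(w -> z)))): Łukasiewicz ¬ gives 1 − 0.78 = 0.22
((z & ~(~z -> x)) & ~(w -> ~((~x -> ~w) -> (w -> ~(w -> z))))) = min(0.22, 0.22) = 0.22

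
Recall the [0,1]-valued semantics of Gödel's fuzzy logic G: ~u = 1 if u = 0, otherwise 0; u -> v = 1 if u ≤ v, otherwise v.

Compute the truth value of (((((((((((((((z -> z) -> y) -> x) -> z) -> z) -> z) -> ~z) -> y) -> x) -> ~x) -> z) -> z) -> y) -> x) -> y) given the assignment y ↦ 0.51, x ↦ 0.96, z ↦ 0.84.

0.51

(z -> z): 0.84 ≤ 0.84, so result = 1
((z -> z) -> y): 1 > 0.51, so result = 0.51
(((z -> z) -> y) -> x): 0.51 ≤ 0.96, so result = 1
((((z -> z) -> y) -> x) -> z): 1 > 0.84, so result = 0.84
(((((z -> z) -> y) -> x) -> z) -> z): 0.84 ≤ 0.84, so result = 1
((((((z -> z) -> y) -> x) -> z) -> z) -> z): 1 > 0.84, so result = 0.84
~z: Gödel ¬ of 0.84 = 0 (operand ≠ 0)
(((((((z -> z) -> y) -> x) -> z) -> z) -> z) -> ~z): 0.84 > 0, so result = 0
((((((((z -> z) -> y) -> x) -> z) -> z) -> z) -> ~z) -> y): 0 ≤ 0.51, so result = 1
(((((((((z -> z) -> y) -> x) -> z) -> z) -> z) -> ~z) -> y) -> x): 1 > 0.96, so result = 0.96
~x: Gödel ¬ of 0.96 = 0 (operand ≠ 0)
((((((((((z -> z) -> y) -> x) -> z) -> z) -> z) -> ~z) -> y) -> x) -> ~x): 0.96 > 0, so result = 0
(((((((((((z -> z) -> y) -> x) -> z) -> z) -> z) -> ~z) -> y) -> x) -> ~x) -> z): 0 ≤ 0.84, so result = 1
((((((((((((z -> z) -> y) -> x) -> z) -> z) -> z) -> ~z) -> y) -> x) -> ~x) -> z) -> z): 1 > 0.84, so result = 0.84
(((((((((((((z -> z) -> y) -> x) -> z) -> z) -> z) -> ~z) -> y) -> x) -> ~x) -> z) -> z) -> y): 0.84 > 0.51, so result = 0.51
((((((((((((((z -> z) -> y) -> x) -> z) -> z) -> z) -> ~z) -> y) -> x) -> ~x) -> z) -> z) -> y) -> x): 0.51 ≤ 0.96, so result = 1
(((((((((((((((z -> z) -> y) -> x) -> z) -> z) -> z) -> ~z) -> y) -> x) -> ~x) -> z) -> z) -> y) -> x) -> y): 1 > 0.51, so result = 0.51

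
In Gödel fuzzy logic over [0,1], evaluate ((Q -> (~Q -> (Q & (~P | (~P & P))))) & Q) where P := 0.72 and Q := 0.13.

~Q: Gödel ¬ of 0.13 = 0 (operand ≠ 0)
~P: Gödel ¬ of 0.72 = 0 (operand ≠ 0)
~P: Gödel ¬ of 0.72 = 0 (operand ≠ 0)
(~P & P) = min(0, 0.72) = 0
(~P | (~P & P)) = max(0, 0) = 0
(Q & (~P | (~P & P))) = min(0.13, 0) = 0
(~Q -> (Q & (~P | (~P & P)))): 0 ≤ 0, so result = 1
(Q -> (~Q -> (Q & (~P | (~P & P))))): 0.13 ≤ 1, so result = 1
((Q -> (~Q -> (Q & (~P | (~P & P))))) & Q) = min(1, 0.13) = 0.13

0.13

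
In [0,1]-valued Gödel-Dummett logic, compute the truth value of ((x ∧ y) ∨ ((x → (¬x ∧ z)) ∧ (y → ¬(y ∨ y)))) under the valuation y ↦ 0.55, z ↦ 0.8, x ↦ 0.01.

0.01

(x ∧ y) = min(0.01, 0.55) = 0.01
¬x: Gödel ¬ of 0.01 = 0 (operand ≠ 0)
(¬x ∧ z) = min(0, 0.8) = 0
(x → (¬x ∧ z)): 0.01 > 0, so result = 0
(y ∨ y) = max(0.55, 0.55) = 0.55
¬(y ∨ y): Gödel ¬ of 0.55 = 0 (operand ≠ 0)
(y → ¬(y ∨ y)): 0.55 > 0, so result = 0
((x → (¬x ∧ z)) ∧ (y → ¬(y ∨ y))) = min(0, 0) = 0
((x ∧ y) ∨ ((x → (¬x ∧ z)) ∧ (y → ¬(y ∨ y)))) = max(0.01, 0) = 0.01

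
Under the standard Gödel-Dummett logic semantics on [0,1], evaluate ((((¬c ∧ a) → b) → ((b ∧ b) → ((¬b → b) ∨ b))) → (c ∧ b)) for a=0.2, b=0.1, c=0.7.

¬c: Gödel ¬ of 0.7 = 0 (operand ≠ 0)
(¬c ∧ a) = min(0, 0.2) = 0
((¬c ∧ a) → b): 0 ≤ 0.1, so result = 1
(b ∧ b) = min(0.1, 0.1) = 0.1
¬b: Gödel ¬ of 0.1 = 0 (operand ≠ 0)
(¬b → b): 0 ≤ 0.1, so result = 1
((¬b → b) ∨ b) = max(1, 0.1) = 1
((b ∧ b) → ((¬b → b) ∨ b)): 0.1 ≤ 1, so result = 1
(((¬c ∧ a) → b) → ((b ∧ b) → ((¬b → b) ∨ b))): 1 ≤ 1, so result = 1
(c ∧ b) = min(0.7, 0.1) = 0.1
((((¬c ∧ a) → b) → ((b ∧ b) → ((¬b → b) ∨ b))) → (c ∧ b)): 1 > 0.1, so result = 0.1

0.10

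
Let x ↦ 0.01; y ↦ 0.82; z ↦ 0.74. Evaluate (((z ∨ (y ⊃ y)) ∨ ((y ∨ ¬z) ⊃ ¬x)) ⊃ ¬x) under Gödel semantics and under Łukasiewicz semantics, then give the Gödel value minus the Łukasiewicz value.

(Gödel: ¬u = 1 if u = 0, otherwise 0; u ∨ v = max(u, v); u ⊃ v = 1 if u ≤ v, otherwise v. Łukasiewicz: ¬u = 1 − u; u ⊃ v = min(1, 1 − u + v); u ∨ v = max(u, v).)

Gödel evaluation:
  (y ⊃ y): 0.82 ≤ 0.82, so result = 1
  (z ∨ (y ⊃ y)) = max(0.74, 1) = 1
  ¬z: Gödel ¬ of 0.74 = 0 (operand ≠ 0)
  (y ∨ ¬z) = max(0.82, 0) = 0.82
  ¬x: Gödel ¬ of 0.01 = 0 (operand ≠ 0)
  ((y ∨ ¬z) ⊃ ¬x): 0.82 > 0, so result = 0
  ((z ∨ (y ⊃ y)) ∨ ((y ∨ ¬z) ⊃ ¬x)) = max(1, 0) = 1
  ¬x: Gödel ¬ of 0.01 = 0 (operand ≠ 0)
  (((z ∨ (y ⊃ y)) ∨ ((y ∨ ¬z) ⊃ ¬x)) ⊃ ¬x): 1 > 0, so result = 0
  Gödel value = 0
Łukasiewicz evaluation:
  (y ⊃ y): min(1, 1 − 0.82 + 0.82) = 1
  (z ∨ (y ⊃ y)) = max(0.74, 1) = 1
  ¬z: Łukasiewicz ¬ gives 1 − 0.74 = 0.26
  (y ∨ ¬z) = max(0.82, 0.26) = 0.82
  ¬x: Łukasiewicz ¬ gives 1 − 0.01 = 0.99
  ((y ∨ ¬z) ⊃ ¬x): min(1, 1 − 0.82 + 0.99) = 1
  ((z ∨ (y ⊃ y)) ∨ ((y ∨ ¬z) ⊃ ¬x)) = max(1, 1) = 1
  ¬x: Łukasiewicz ¬ gives 1 − 0.01 = 0.99
  (((z ∨ (y ⊃ y)) ∨ ((y ∨ ¬z) ⊃ ¬x)) ⊃ ¬x): min(1, 1 − 1 + 0.99) = 0.99
  Łukasiewicz value = 0.99
Difference: 0 − 0.99 = -0.99

-0.99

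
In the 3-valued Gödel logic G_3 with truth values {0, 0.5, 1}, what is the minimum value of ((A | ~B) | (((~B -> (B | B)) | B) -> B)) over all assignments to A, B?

0.50

The minimum is attained at A = 0, B = 0.5:
  ~B: Gödel ¬ of 0.5 = 0 (operand ≠ 0)
  (A | ~B) = max(0, 0) = 0
  ~B: Gödel ¬ of 0.5 = 0 (operand ≠ 0)
  (B | B) = max(0.5, 0.5) = 0.5
  (~B -> (B | B)): 0 ≤ 0.5, so result = 1
  ((~B -> (B | B)) | B) = max(1, 0.5) = 1
  (((~B -> (B | B)) | B) -> B): 1 > 0.5, so result = 0.5
  ((A | ~B) | (((~B -> (B | B)) | B) -> B)) = max(0, 0.5) = 0.5
Checking all 9 assignments confirms none give a value below 0.50.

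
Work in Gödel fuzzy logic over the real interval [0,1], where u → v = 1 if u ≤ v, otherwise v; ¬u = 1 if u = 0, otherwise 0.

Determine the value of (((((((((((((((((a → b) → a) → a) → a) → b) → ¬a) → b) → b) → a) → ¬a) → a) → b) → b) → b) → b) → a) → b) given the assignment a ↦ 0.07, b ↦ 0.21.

1.00

(a → b): 0.07 ≤ 0.21, so result = 1
((a → b) → a): 1 > 0.07, so result = 0.07
(((a → b) → a) → a): 0.07 ≤ 0.07, so result = 1
((((a → b) → a) → a) → a): 1 > 0.07, so result = 0.07
(((((a → b) → a) → a) → a) → b): 0.07 ≤ 0.21, so result = 1
¬a: Gödel ¬ of 0.07 = 0 (operand ≠ 0)
((((((a → b) → a) → a) → a) → b) → ¬a): 1 > 0, so result = 0
(((((((a → b) → a) → a) → a) → b) → ¬a) → b): 0 ≤ 0.21, so result = 1
((((((((a → b) → a) → a) → a) → b) → ¬a) → b) → b): 1 > 0.21, so result = 0.21
(((((((((a → b) → a) → a) → a) → b) → ¬a) → b) → b) → a): 0.21 > 0.07, so result = 0.07
¬a: Gödel ¬ of 0.07 = 0 (operand ≠ 0)
((((((((((a → b) → a) → a) → a) → b) → ¬a) → b) → b) → a) → ¬a): 0.07 > 0, so result = 0
(((((((((((a → b) → a) → a) → a) → b) → ¬a) → b) → b) → a) → ¬a) → a): 0 ≤ 0.07, so result = 1
((((((((((((a → b) → a) → a) → a) → b) → ¬a) → b) → b) → a) → ¬a) → a) → b): 1 > 0.21, so result = 0.21
(((((((((((((a → b) → a) → a) → a) → b) → ¬a) → b) → b) → a) → ¬a) → a) → b) → b): 0.21 ≤ 0.21, so result = 1
((((((((((((((a → b) → a) → a) → a) → b) → ¬a) → b) → b) → a) → ¬a) → a) → b) → b) → b): 1 > 0.21, so result = 0.21
(((((((((((((((a → b) → a) → a) → a) → b) → ¬a) → b) → b) → a) → ¬a) → a) → b) → b) → b) → b): 0.21 ≤ 0.21, so result = 1
((((((((((((((((a → b) → a) → a) → a) → b) → ¬a) → b) → b) → a) → ¬a) → a) → b) → b) → b) → b) → a): 1 > 0.07, so result = 0.07
(((((((((((((((((a → b) → a) → a) → a) → b) → ¬a) → b) → b) → a) → ¬a) → a) → b) → b) → b) → b) → a) → b): 0.07 ≤ 0.21, so result = 1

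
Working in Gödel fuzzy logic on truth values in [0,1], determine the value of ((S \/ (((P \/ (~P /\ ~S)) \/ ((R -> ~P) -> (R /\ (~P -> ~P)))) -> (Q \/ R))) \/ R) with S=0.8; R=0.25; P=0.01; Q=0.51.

~P: Gödel ¬ of 0.01 = 0 (operand ≠ 0)
~S: Gödel ¬ of 0.8 = 0 (operand ≠ 0)
(~P /\ ~S) = min(0, 0) = 0
(P \/ (~P /\ ~S)) = max(0.01, 0) = 0.01
~P: Gödel ¬ of 0.01 = 0 (operand ≠ 0)
(R -> ~P): 0.25 > 0, so result = 0
~P: Gödel ¬ of 0.01 = 0 (operand ≠ 0)
~P: Gödel ¬ of 0.01 = 0 (operand ≠ 0)
(~P -> ~P): 0 ≤ 0, so result = 1
(R /\ (~P -> ~P)) = min(0.25, 1) = 0.25
((R -> ~P) -> (R /\ (~P -> ~P))): 0 ≤ 0.25, so result = 1
((P \/ (~P /\ ~S)) \/ ((R -> ~P) -> (R /\ (~P -> ~P)))) = max(0.01, 1) = 1
(Q \/ R) = max(0.51, 0.25) = 0.51
(((P \/ (~P /\ ~S)) \/ ((R -> ~P) -> (R /\ (~P -> ~P)))) -> (Q \/ R)): 1 > 0.51, so result = 0.51
(S \/ (((P \/ (~P /\ ~S)) \/ ((R -> ~P) -> (R /\ (~P -> ~P)))) -> (Q \/ R))) = max(0.8, 0.51) = 0.8
((S \/ (((P \/ (~P /\ ~S)) \/ ((R -> ~P) -> (R /\ (~P -> ~P)))) -> (Q \/ R))) \/ R) = max(0.8, 0.25) = 0.8

0.80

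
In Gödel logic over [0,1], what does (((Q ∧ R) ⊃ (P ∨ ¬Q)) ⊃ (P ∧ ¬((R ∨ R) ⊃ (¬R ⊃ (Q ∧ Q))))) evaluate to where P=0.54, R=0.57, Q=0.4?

0.00

(Q ∧ R) = min(0.4, 0.57) = 0.4
¬Q: Gödel ¬ of 0.4 = 0 (operand ≠ 0)
(P ∨ ¬Q) = max(0.54, 0) = 0.54
((Q ∧ R) ⊃ (P ∨ ¬Q)): 0.4 ≤ 0.54, so result = 1
(R ∨ R) = max(0.57, 0.57) = 0.57
¬R: Gödel ¬ of 0.57 = 0 (operand ≠ 0)
(Q ∧ Q) = min(0.4, 0.4) = 0.4
(¬R ⊃ (Q ∧ Q)): 0 ≤ 0.4, so result = 1
((R ∨ R) ⊃ (¬R ⊃ (Q ∧ Q))): 0.57 ≤ 1, so result = 1
¬((R ∨ R) ⊃ (¬R ⊃ (Q ∧ Q))): Gödel ¬ of 1 = 0 (operand ≠ 0)
(P ∧ ¬((R ∨ R) ⊃ (¬R ⊃ (Q ∧ Q)))) = min(0.54, 0) = 0
(((Q ∧ R) ⊃ (P ∨ ¬Q)) ⊃ (P ∧ ¬((R ∨ R) ⊃ (¬R ⊃ (Q ∧ Q))))): 1 > 0, so result = 0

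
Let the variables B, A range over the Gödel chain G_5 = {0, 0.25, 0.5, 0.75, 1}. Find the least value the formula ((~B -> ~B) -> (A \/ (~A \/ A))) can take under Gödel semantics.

The minimum is attained at B = 0, A = 0.25:
  ~B: Gödel ¬ of 0 = 1 (operand is 0)
  ~B: Gödel ¬ of 0 = 1 (operand is 0)
  (~B -> ~B): 1 ≤ 1, so result = 1
  ~A: Gödel ¬ of 0.25 = 0 (operand ≠ 0)
  (~A \/ A) = max(0, 0.25) = 0.25
  (A \/ (~A \/ A)) = max(0.25, 0.25) = 0.25
  ((~B -> ~B) -> (A \/ (~A \/ A))): 1 > 0.25, so result = 0.25
Checking all 25 assignments confirms none give a value below 0.25.

0.25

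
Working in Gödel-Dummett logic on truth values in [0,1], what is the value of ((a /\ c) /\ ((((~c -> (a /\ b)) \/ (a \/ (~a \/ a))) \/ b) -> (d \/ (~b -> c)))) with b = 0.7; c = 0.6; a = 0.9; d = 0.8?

0.60

(a /\ c) = min(0.9, 0.6) = 0.6
~c: Gödel ¬ of 0.6 = 0 (operand ≠ 0)
(a /\ b) = min(0.9, 0.7) = 0.7
(~c -> (a /\ b)): 0 ≤ 0.7, so result = 1
~a: Gödel ¬ of 0.9 = 0 (operand ≠ 0)
(~a \/ a) = max(0, 0.9) = 0.9
(a \/ (~a \/ a)) = max(0.9, 0.9) = 0.9
((~c -> (a /\ b)) \/ (a \/ (~a \/ a))) = max(1, 0.9) = 1
(((~c -> (a /\ b)) \/ (a \/ (~a \/ a))) \/ b) = max(1, 0.7) = 1
~b: Gödel ¬ of 0.7 = 0 (operand ≠ 0)
(~b -> c): 0 ≤ 0.6, so result = 1
(d \/ (~b -> c)) = max(0.8, 1) = 1
((((~c -> (a /\ b)) \/ (a \/ (~a \/ a))) \/ b) -> (d \/ (~b -> c))): 1 ≤ 1, so result = 1
((a /\ c) /\ ((((~c -> (a /\ b)) \/ (a \/ (~a \/ a))) \/ b) -> (d \/ (~b -> c)))) = min(0.6, 1) = 0.6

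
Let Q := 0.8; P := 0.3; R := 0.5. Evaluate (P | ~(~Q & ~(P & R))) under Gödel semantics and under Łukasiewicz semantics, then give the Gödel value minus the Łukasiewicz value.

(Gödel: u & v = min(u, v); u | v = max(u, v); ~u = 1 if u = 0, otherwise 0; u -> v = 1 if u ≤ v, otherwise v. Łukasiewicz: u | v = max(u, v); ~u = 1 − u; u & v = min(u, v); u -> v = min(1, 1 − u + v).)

0.20

Gödel evaluation:
  ~Q: Gödel ¬ of 0.8 = 0 (operand ≠ 0)
  (P & R) = min(0.3, 0.5) = 0.3
  ~(P & R): Gödel ¬ of 0.3 = 0 (operand ≠ 0)
  (~Q & ~(P & R)) = min(0, 0) = 0
  ~(~Q & ~(P & R)): Gödel ¬ of 0 = 1 (operand is 0)
  (P | ~(~Q & ~(P & R))) = max(0.3, 1) = 1
  Gödel value = 1
Łukasiewicz evaluation:
  ~Q: Łukasiewicz ¬ gives 1 − 0.8 = 0.2
  (P & R) = min(0.3, 0.5) = 0.3
  ~(P & R): Łukasiewicz ¬ gives 1 − 0.3 = 0.7
  (~Q & ~(P & R)) = min(0.2, 0.7) = 0.2
  ~(~Q & ~(P & R)): Łukasiewicz ¬ gives 1 − 0.2 = 0.8
  (P | ~(~Q & ~(P & R))) = max(0.3, 0.8) = 0.8
  Łukasiewicz value = 0.8
Difference: 1 − 0.8 = 0.20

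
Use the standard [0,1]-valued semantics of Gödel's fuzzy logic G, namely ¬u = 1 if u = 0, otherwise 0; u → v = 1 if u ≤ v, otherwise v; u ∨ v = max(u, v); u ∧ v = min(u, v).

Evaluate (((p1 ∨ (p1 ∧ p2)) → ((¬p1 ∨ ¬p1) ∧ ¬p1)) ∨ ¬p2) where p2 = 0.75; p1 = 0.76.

(p1 ∧ p2) = min(0.76, 0.75) = 0.75
(p1 ∨ (p1 ∧ p2)) = max(0.76, 0.75) = 0.76
¬p1: Gödel ¬ of 0.76 = 0 (operand ≠ 0)
¬p1: Gödel ¬ of 0.76 = 0 (operand ≠ 0)
(¬p1 ∨ ¬p1) = max(0, 0) = 0
¬p1: Gödel ¬ of 0.76 = 0 (operand ≠ 0)
((¬p1 ∨ ¬p1) ∧ ¬p1) = min(0, 0) = 0
((p1 ∨ (p1 ∧ p2)) → ((¬p1 ∨ ¬p1) ∧ ¬p1)): 0.76 > 0, so result = 0
¬p2: Gödel ¬ of 0.75 = 0 (operand ≠ 0)
(((p1 ∨ (p1 ∧ p2)) → ((¬p1 ∨ ¬p1) ∧ ¬p1)) ∨ ¬p2) = max(0, 0) = 0

0.00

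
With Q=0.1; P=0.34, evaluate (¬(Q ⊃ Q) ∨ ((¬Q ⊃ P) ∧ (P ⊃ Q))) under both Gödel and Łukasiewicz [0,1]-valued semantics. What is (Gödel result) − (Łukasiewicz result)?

-0.34

Gödel evaluation:
  (Q ⊃ Q): 0.1 ≤ 0.1, so result = 1
  ¬(Q ⊃ Q): Gödel ¬ of 1 = 0 (operand ≠ 0)
  ¬Q: Gödel ¬ of 0.1 = 0 (operand ≠ 0)
  (¬Q ⊃ P): 0 ≤ 0.34, so result = 1
  (P ⊃ Q): 0.34 > 0.1, so result = 0.1
  ((¬Q ⊃ P) ∧ (P ⊃ Q)) = min(1, 0.1) = 0.1
  (¬(Q ⊃ Q) ∨ ((¬Q ⊃ P) ∧ (P ⊃ Q))) = max(0, 0.1) = 0.1
  Gödel value = 0.1
Łukasiewicz evaluation:
  (Q ⊃ Q): min(1, 1 − 0.1 + 0.1) = 1
  ¬(Q ⊃ Q): Łukasiewicz ¬ gives 1 − 1 = 0
  ¬Q: Łukasiewicz ¬ gives 1 − 0.1 = 0.9
  (¬Q ⊃ P): min(1, 1 − 0.9 + 0.34) = 0.44
  (P ⊃ Q): min(1, 1 − 0.34 + 0.1) = 0.76
  ((¬Q ⊃ P) ∧ (P ⊃ Q)) = min(0.44, 0.76) = 0.44
  (¬(Q ⊃ Q) ∨ ((¬Q ⊃ P) ∧ (P ⊃ Q))) = max(0, 0.44) = 0.44
  Łukasiewicz value = 0.44
Difference: 0.1 − 0.44 = -0.34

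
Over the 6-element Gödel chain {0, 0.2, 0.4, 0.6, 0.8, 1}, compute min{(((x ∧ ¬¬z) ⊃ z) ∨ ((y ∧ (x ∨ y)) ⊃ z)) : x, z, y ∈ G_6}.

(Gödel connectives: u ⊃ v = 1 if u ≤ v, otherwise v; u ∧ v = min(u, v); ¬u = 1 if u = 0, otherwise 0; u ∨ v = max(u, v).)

The minimum is attained at x = 0.4, z = 0.2, y = 0.4:
  ¬z: Gödel ¬ of 0.2 = 0 (operand ≠ 0)
  ¬¬z: Gödel ¬ of 0 = 1 (operand is 0)
  (x ∧ ¬¬z) = min(0.4, 1) = 0.4
  ((x ∧ ¬¬z) ⊃ z): 0.4 > 0.2, so result = 0.2
  (x ∨ y) = max(0.4, 0.4) = 0.4
  (y ∧ (x ∨ y)) = min(0.4, 0.4) = 0.4
  ((y ∧ (x ∨ y)) ⊃ z): 0.4 > 0.2, so result = 0.2
  (((x ∧ ¬¬z) ⊃ z) ∨ ((y ∧ (x ∨ y)) ⊃ z)) = max(0.2, 0.2) = 0.2
Checking all 216 assignments confirms none give a value below 0.20.

0.20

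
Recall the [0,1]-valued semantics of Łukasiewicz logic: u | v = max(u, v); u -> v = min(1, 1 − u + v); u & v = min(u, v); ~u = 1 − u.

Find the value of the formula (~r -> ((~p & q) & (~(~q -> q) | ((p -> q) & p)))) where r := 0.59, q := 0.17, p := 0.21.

~r: Łukasiewicz ¬ gives 1 − 0.59 = 0.41
~p: Łukasiewicz ¬ gives 1 − 0.21 = 0.79
(~p & q) = min(0.79, 0.17) = 0.17
~q: Łukasiewicz ¬ gives 1 − 0.17 = 0.83
(~q -> q): min(1, 1 − 0.83 + 0.17) = 0.34
~(~q -> q): Łukasiewicz ¬ gives 1 − 0.34 = 0.66
(p -> q): min(1, 1 − 0.21 + 0.17) = 0.96
((p -> q) & p) = min(0.96, 0.21) = 0.21
(~(~q -> q) | ((p -> q) & p)) = max(0.66, 0.21) = 0.66
((~p & q) & (~(~q -> q) | ((p -> q) & p))) = min(0.17, 0.66) = 0.17
(~r -> ((~p & q) & (~(~q -> q) | ((p -> q) & p)))): min(1, 1 − 0.41 + 0.17) = 0.76

0.76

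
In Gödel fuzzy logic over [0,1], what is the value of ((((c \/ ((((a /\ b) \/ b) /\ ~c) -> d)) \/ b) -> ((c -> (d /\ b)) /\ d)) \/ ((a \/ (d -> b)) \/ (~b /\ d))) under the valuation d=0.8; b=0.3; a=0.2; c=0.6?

0.30

(a /\ b) = min(0.2, 0.3) = 0.2
((a /\ b) \/ b) = max(0.2, 0.3) = 0.3
~c: Gödel ¬ of 0.6 = 0 (operand ≠ 0)
(((a /\ b) \/ b) /\ ~c) = min(0.3, 0) = 0
((((a /\ b) \/ b) /\ ~c) -> d): 0 ≤ 0.8, so result = 1
(c \/ ((((a /\ b) \/ b) /\ ~c) -> d)) = max(0.6, 1) = 1
((c \/ ((((a /\ b) \/ b) /\ ~c) -> d)) \/ b) = max(1, 0.3) = 1
(d /\ b) = min(0.8, 0.3) = 0.3
(c -> (d /\ b)): 0.6 > 0.3, so result = 0.3
((c -> (d /\ b)) /\ d) = min(0.3, 0.8) = 0.3
(((c \/ ((((a /\ b) \/ b) /\ ~c) -> d)) \/ b) -> ((c -> (d /\ b)) /\ d)): 1 > 0.3, so result = 0.3
(d -> b): 0.8 > 0.3, so result = 0.3
(a \/ (d -> b)) = max(0.2, 0.3) = 0.3
~b: Gödel ¬ of 0.3 = 0 (operand ≠ 0)
(~b /\ d) = min(0, 0.8) = 0
((a \/ (d -> b)) \/ (~b /\ d)) = max(0.3, 0) = 0.3
((((c \/ ((((a /\ b) \/ b) /\ ~c) -> d)) \/ b) -> ((c -> (d /\ b)) /\ d)) \/ ((a \/ (d -> b)) \/ (~b /\ d))) = max(0.3, 0.3) = 0.3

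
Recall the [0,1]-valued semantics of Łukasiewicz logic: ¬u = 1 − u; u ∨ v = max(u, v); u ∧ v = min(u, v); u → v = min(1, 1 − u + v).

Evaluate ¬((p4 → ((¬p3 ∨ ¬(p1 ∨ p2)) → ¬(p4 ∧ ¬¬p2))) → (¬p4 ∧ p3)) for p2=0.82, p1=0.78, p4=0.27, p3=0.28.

¬p3: Łukasiewicz ¬ gives 1 − 0.28 = 0.72
(p1 ∨ p2) = max(0.78, 0.82) = 0.82
¬(p1 ∨ p2): Łukasiewicz ¬ gives 1 − 0.82 = 0.18
(¬p3 ∨ ¬(p1 ∨ p2)) = max(0.72, 0.18) = 0.72
¬p2: Łukasiewicz ¬ gives 1 − 0.82 = 0.18
¬¬p2: Łukasiewicz ¬ gives 1 − 0.18 = 0.82
(p4 ∧ ¬¬p2) = min(0.27, 0.82) = 0.27
¬(p4 ∧ ¬¬p2): Łukasiewicz ¬ gives 1 − 0.27 = 0.73
((¬p3 ∨ ¬(p1 ∨ p2)) → ¬(p4 ∧ ¬¬p2)): min(1, 1 − 0.72 + 0.73) = 1
(p4 → ((¬p3 ∨ ¬(p1 ∨ p2)) → ¬(p4 ∧ ¬¬p2))): min(1, 1 − 0.27 + 1) = 1
¬p4: Łukasiewicz ¬ gives 1 − 0.27 = 0.73
(¬p4 ∧ p3) = min(0.73, 0.28) = 0.28
((p4 → ((¬p3 ∨ ¬(p1 ∨ p2)) → ¬(p4 ∧ ¬¬p2))) → (¬p4 ∧ p3)): min(1, 1 − 1 + 0.28) = 0.28
¬((p4 → ((¬p3 ∨ ¬(p1 ∨ p2)) → ¬(p4 ∧ ¬¬p2))) → (¬p4 ∧ p3)): Łukasiewicz ¬ gives 1 − 0.28 = 0.72

0.72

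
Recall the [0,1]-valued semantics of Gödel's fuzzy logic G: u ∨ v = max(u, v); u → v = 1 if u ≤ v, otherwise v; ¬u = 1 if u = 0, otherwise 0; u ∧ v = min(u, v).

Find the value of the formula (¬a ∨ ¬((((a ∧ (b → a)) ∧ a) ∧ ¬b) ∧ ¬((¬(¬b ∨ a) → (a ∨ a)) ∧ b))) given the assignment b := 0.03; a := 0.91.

¬a: Gödel ¬ of 0.91 = 0 (operand ≠ 0)
(b → a): 0.03 ≤ 0.91, so result = 1
(a ∧ (b → a)) = min(0.91, 1) = 0.91
((a ∧ (b → a)) ∧ a) = min(0.91, 0.91) = 0.91
¬b: Gödel ¬ of 0.03 = 0 (operand ≠ 0)
(((a ∧ (b → a)) ∧ a) ∧ ¬b) = min(0.91, 0) = 0
¬b: Gödel ¬ of 0.03 = 0 (operand ≠ 0)
(¬b ∨ a) = max(0, 0.91) = 0.91
¬(¬b ∨ a): Gödel ¬ of 0.91 = 0 (operand ≠ 0)
(a ∨ a) = max(0.91, 0.91) = 0.91
(¬(¬b ∨ a) → (a ∨ a)): 0 ≤ 0.91, so result = 1
((¬(¬b ∨ a) → (a ∨ a)) ∧ b) = min(1, 0.03) = 0.03
¬((¬(¬b ∨ a) → (a ∨ a)) ∧ b): Gödel ¬ of 0.03 = 0 (operand ≠ 0)
((((a ∧ (b → a)) ∧ a) ∧ ¬b) ∧ ¬((¬(¬b ∨ a) → (a ∨ a)) ∧ b)) = min(0, 0) = 0
¬((((a ∧ (b → a)) ∧ a) ∧ ¬b) ∧ ¬((¬(¬b ∨ a) → (a ∨ a)) ∧ b)): Gödel ¬ of 0 = 1 (operand is 0)
(¬a ∨ ¬((((a ∧ (b → a)) ∧ a) ∧ ¬b) ∧ ¬((¬(¬b ∨ a) → (a ∨ a)) ∧ b))) = max(0, 1) = 1

1.00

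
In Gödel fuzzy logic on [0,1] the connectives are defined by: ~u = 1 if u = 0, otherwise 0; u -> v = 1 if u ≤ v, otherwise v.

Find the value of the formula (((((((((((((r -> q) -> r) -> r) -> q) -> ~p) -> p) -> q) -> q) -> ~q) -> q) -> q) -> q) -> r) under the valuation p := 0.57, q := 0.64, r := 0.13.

0.13

(r -> q): 0.13 ≤ 0.64, so result = 1
((r -> q) -> r): 1 > 0.13, so result = 0.13
(((r -> q) -> r) -> r): 0.13 ≤ 0.13, so result = 1
((((r -> q) -> r) -> r) -> q): 1 > 0.64, so result = 0.64
~p: Gödel ¬ of 0.57 = 0 (operand ≠ 0)
(((((r -> q) -> r) -> r) -> q) -> ~p): 0.64 > 0, so result = 0
((((((r -> q) -> r) -> r) -> q) -> ~p) -> p): 0 ≤ 0.57, so result = 1
(((((((r -> q) -> r) -> r) -> q) -> ~p) -> p) -> q): 1 > 0.64, so result = 0.64
((((((((r -> q) -> r) -> r) -> q) -> ~p) -> p) -> q) -> q): 0.64 ≤ 0.64, so result = 1
~q: Gödel ¬ of 0.64 = 0 (operand ≠ 0)
(((((((((r -> q) -> r) -> r) -> q) -> ~p) -> p) -> q) -> q) -> ~q): 1 > 0, so result = 0
((((((((((r -> q) -> r) -> r) -> q) -> ~p) -> p) -> q) -> q) -> ~q) -> q): 0 ≤ 0.64, so result = 1
(((((((((((r -> q) -> r) -> r) -> q) -> ~p) -> p) -> q) -> q) -> ~q) -> q) -> q): 1 > 0.64, so result = 0.64
((((((((((((r -> q) -> r) -> r) -> q) -> ~p) -> p) -> q) -> q) -> ~q) -> q) -> q) -> q): 0.64 ≤ 0.64, so result = 1
(((((((((((((r -> q) -> r) -> r) -> q) -> ~p) -> p) -> q) -> q) -> ~q) -> q) -> q) -> q) -> r): 1 > 0.13, so result = 0.13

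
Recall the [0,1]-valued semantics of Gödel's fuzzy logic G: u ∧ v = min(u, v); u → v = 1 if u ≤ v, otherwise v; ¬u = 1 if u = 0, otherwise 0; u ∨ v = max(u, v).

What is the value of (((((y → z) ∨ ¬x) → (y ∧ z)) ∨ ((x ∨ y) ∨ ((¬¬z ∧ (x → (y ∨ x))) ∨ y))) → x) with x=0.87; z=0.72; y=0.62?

(y → z): 0.62 ≤ 0.72, so result = 1
¬x: Gödel ¬ of 0.87 = 0 (operand ≠ 0)
((y → z) ∨ ¬x) = max(1, 0) = 1
(y ∧ z) = min(0.62, 0.72) = 0.62
(((y → z) ∨ ¬x) → (y ∧ z)): 1 > 0.62, so result = 0.62
(x ∨ y) = max(0.87, 0.62) = 0.87
¬z: Gödel ¬ of 0.72 = 0 (operand ≠ 0)
¬¬z: Gödel ¬ of 0 = 1 (operand is 0)
(y ∨ x) = max(0.62, 0.87) = 0.87
(x → (y ∨ x)): 0.87 ≤ 0.87, so result = 1
(¬¬z ∧ (x → (y ∨ x))) = min(1, 1) = 1
((¬¬z ∧ (x → (y ∨ x))) ∨ y) = max(1, 0.62) = 1
((x ∨ y) ∨ ((¬¬z ∧ (x → (y ∨ x))) ∨ y)) = max(0.87, 1) = 1
((((y → z) ∨ ¬x) → (y ∧ z)) ∨ ((x ∨ y) ∨ ((¬¬z ∧ (x → (y ∨ x))) ∨ y))) = max(0.62, 1) = 1
(((((y → z) ∨ ¬x) → (y ∧ z)) ∨ ((x ∨ y) ∨ ((¬¬z ∧ (x → (y ∨ x))) ∨ y))) → x): 1 > 0.87, so result = 0.87

0.87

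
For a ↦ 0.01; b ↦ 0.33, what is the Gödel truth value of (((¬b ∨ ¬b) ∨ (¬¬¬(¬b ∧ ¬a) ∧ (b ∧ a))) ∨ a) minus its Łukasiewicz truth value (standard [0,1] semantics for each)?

Gödel evaluation:
  ¬b: Gödel ¬ of 0.33 = 0 (operand ≠ 0)
  ¬b: Gödel ¬ of 0.33 = 0 (operand ≠ 0)
  (¬b ∨ ¬b) = max(0, 0) = 0
  ¬b: Gödel ¬ of 0.33 = 0 (operand ≠ 0)
  ¬a: Gödel ¬ of 0.01 = 0 (operand ≠ 0)
  (¬b ∧ ¬a) = min(0, 0) = 0
  ¬(¬b ∧ ¬a): Gödel ¬ of 0 = 1 (operand is 0)
  ¬¬(¬b ∧ ¬a): Gödel ¬ of 1 = 0 (operand ≠ 0)
  ¬¬¬(¬b ∧ ¬a): Gödel ¬ of 0 = 1 (operand is 0)
  (b ∧ a) = min(0.33, 0.01) = 0.01
  (¬¬¬(¬b ∧ ¬a) ∧ (b ∧ a)) = min(1, 0.01) = 0.01
  ((¬b ∨ ¬b) ∨ (¬¬¬(¬b ∧ ¬a) ∧ (b ∧ a))) = max(0, 0.01) = 0.01
  (((¬b ∨ ¬b) ∨ (¬¬¬(¬b ∧ ¬a) ∧ (b ∧ a))) ∨ a) = max(0.01, 0.01) = 0.01
  Gödel value = 0.01
Łukasiewicz evaluation:
  ¬b: Łukasiewicz ¬ gives 1 − 0.33 = 0.67
  ¬b: Łukasiewicz ¬ gives 1 − 0.33 = 0.67
  (¬b ∨ ¬b) = max(0.67, 0.67) = 0.67
  ¬b: Łukasiewicz ¬ gives 1 − 0.33 = 0.67
  ¬a: Łukasiewicz ¬ gives 1 − 0.01 = 0.99
  (¬b ∧ ¬a) = min(0.67, 0.99) = 0.67
  ¬(¬b ∧ ¬a): Łukasiewicz ¬ gives 1 − 0.67 = 0.33
  ¬¬(¬b ∧ ¬a): Łukasiewicz ¬ gives 1 − 0.33 = 0.67
  ¬¬¬(¬b ∧ ¬a): Łukasiewicz ¬ gives 1 − 0.67 = 0.33
  (b ∧ a) = min(0.33, 0.01) = 0.01
  (¬¬¬(¬b ∧ ¬a) ∧ (b ∧ a)) = min(0.33, 0.01) = 0.01
  ((¬b ∨ ¬b) ∨ (¬¬¬(¬b ∧ ¬a) ∧ (b ∧ a))) = max(0.67, 0.01) = 0.67
  (((¬b ∨ ¬b) ∨ (¬¬¬(¬b ∧ ¬a) ∧ (b ∧ a))) ∨ a) = max(0.67, 0.01) = 0.67
  Łukasiewicz value = 0.67
Difference: 0.01 − 0.67 = -0.66

-0.66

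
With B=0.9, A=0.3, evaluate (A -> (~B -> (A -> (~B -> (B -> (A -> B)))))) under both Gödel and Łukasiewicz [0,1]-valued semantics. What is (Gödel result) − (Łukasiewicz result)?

0.00

Gödel evaluation:
  ~B: Gödel ¬ of 0.9 = 0 (operand ≠ 0)
  ~B: Gödel ¬ of 0.9 = 0 (operand ≠ 0)
  (A -> B): 0.3 ≤ 0.9, so result = 1
  (B -> (A -> B)): 0.9 ≤ 1, so result = 1
  (~B -> (B -> (A -> B))): 0 ≤ 1, so result = 1
  (A -> (~B -> (B -> (A -> B)))): 0.3 ≤ 1, so result = 1
  (~B -> (A -> (~B -> (B -> (A -> B))))): 0 ≤ 1, so result = 1
  (A -> (~B -> (A -> (~B -> (B -> (A -> B)))))): 0.3 ≤ 1, so result = 1
  Gödel value = 1
Łukasiewicz evaluation:
  ~B: Łukasiewicz ¬ gives 1 − 0.9 = 0.1
  ~B: Łukasiewicz ¬ gives 1 − 0.9 = 0.1
  (A -> B): min(1, 1 − 0.3 + 0.9) = 1
  (B -> (A -> B)): min(1, 1 − 0.9 + 1) = 1
  (~B -> (B -> (A -> B))): min(1, 1 − 0.1 + 1) = 1
  (A -> (~B -> (B -> (A -> B)))): min(1, 1 − 0.3 + 1) = 1
  (~B -> (A -> (~B -> (B -> (A -> B))))): min(1, 1 − 0.1 + 1) = 1
  (A -> (~B -> (A -> (~B -> (B -> (A -> B)))))): min(1, 1 − 0.3 + 1) = 1
  Łukasiewicz value = 1
Difference: 1 − 1 = 0.00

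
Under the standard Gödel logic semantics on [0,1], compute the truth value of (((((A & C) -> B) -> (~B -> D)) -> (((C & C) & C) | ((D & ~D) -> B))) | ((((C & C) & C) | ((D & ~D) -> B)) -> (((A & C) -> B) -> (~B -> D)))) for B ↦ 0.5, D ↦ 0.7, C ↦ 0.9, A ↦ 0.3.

(A & C) = min(0.3, 0.9) = 0.3
((A & C) -> B): 0.3 ≤ 0.5, so result = 1
~B: Gödel ¬ of 0.5 = 0 (operand ≠ 0)
(~B -> D): 0 ≤ 0.7, so result = 1
(((A & C) -> B) -> (~B -> D)): 1 ≤ 1, so result = 1
(C & C) = min(0.9, 0.9) = 0.9
((C & C) & C) = min(0.9, 0.9) = 0.9
~D: Gödel ¬ of 0.7 = 0 (operand ≠ 0)
(D & ~D) = min(0.7, 0) = 0
((D & ~D) -> B): 0 ≤ 0.5, so result = 1
(((C & C) & C) | ((D & ~D) -> B)) = max(0.9, 1) = 1
((((A & C) -> B) -> (~B -> D)) -> (((C & C) & C) | ((D & ~D) -> B))): 1 ≤ 1, so result = 1
(C & C) = min(0.9, 0.9) = 0.9
((C & C) & C) = min(0.9, 0.9) = 0.9
~D: Gödel ¬ of 0.7 = 0 (operand ≠ 0)
(D & ~D) = min(0.7, 0) = 0
((D & ~D) -> B): 0 ≤ 0.5, so result = 1
(((C & C) & C) | ((D & ~D) -> B)) = max(0.9, 1) = 1
(A & C) = min(0.3, 0.9) = 0.3
((A & C) -> B): 0.3 ≤ 0.5, so result = 1
~B: Gödel ¬ of 0.5 = 0 (operand ≠ 0)
(~B -> D): 0 ≤ 0.7, so result = 1
(((A & C) -> B) -> (~B -> D)): 1 ≤ 1, so result = 1
((((C & C) & C) | ((D & ~D) -> B)) -> (((A & C) -> B) -> (~B -> D))): 1 ≤ 1, so result = 1
(((((A & C) -> B) -> (~B -> D)) -> (((C & C) & C) | ((D & ~D) -> B))) | ((((C & C) & C) | ((D & ~D) -> B)) -> (((A & C) -> B) -> (~B -> D)))) = max(1, 1) = 1

1.00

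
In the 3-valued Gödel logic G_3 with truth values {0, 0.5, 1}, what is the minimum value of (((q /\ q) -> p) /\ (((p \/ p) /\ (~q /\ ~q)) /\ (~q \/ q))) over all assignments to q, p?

0.00

The minimum is attained at q = 0, p = 0:
  (q /\ q) = min(0, 0) = 0
  ((q /\ q) -> p): 0 ≤ 0, so result = 1
  (p \/ p) = max(0, 0) = 0
  ~q: Gödel ¬ of 0 = 1 (operand is 0)
  ~q: Gödel ¬ of 0 = 1 (operand is 0)
  (~q /\ ~q) = min(1, 1) = 1
  ((p \/ p) /\ (~q /\ ~q)) = min(0, 1) = 0
  ~q: Gödel ¬ of 0 = 1 (operand is 0)
  (~q \/ q) = max(1, 0) = 1
  (((p \/ p) /\ (~q /\ ~q)) /\ (~q \/ q)) = min(0, 1) = 0
  (((q /\ q) -> p) /\ (((p \/ p) /\ (~q /\ ~q)) /\ (~q \/ q))) = min(1, 0) = 0
Checking all 9 assignments confirms none give a value below 0.00.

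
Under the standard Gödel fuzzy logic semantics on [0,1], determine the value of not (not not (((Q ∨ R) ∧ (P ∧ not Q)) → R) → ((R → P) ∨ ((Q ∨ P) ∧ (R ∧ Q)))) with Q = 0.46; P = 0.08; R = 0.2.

0.00

(Q ∨ R) = max(0.46, 0.2) = 0.46
not Q: Gödel ¬ of 0.46 = 0 (operand ≠ 0)
(P ∧ not Q) = min(0.08, 0) = 0
((Q ∨ R) ∧ (P ∧ not Q)) = min(0.46, 0) = 0
(((Q ∨ R) ∧ (P ∧ not Q)) → R): 0 ≤ 0.2, so result = 1
not (((Q ∨ R) ∧ (P ∧ not Q)) → R): Gödel ¬ of 1 = 0 (operand ≠ 0)
not not (((Q ∨ R) ∧ (P ∧ not Q)) → R): Gödel ¬ of 0 = 1 (operand is 0)
(R → P): 0.2 > 0.08, so result = 0.08
(Q ∨ P) = max(0.46, 0.08) = 0.46
(R ∧ Q) = min(0.2, 0.46) = 0.2
((Q ∨ P) ∧ (R ∧ Q)) = min(0.46, 0.2) = 0.2
((R → P) ∨ ((Q ∨ P) ∧ (R ∧ Q))) = max(0.08, 0.2) = 0.2
(not not (((Q ∨ R) ∧ (P ∧ not Q)) → R) → ((R → P) ∨ ((Q ∨ P) ∧ (R ∧ Q)))): 1 > 0.2, so result = 0.2
not (not not (((Q ∨ R) ∧ (P ∧ not Q)) → R) → ((R → P) ∨ ((Q ∨ P) ∧ (R ∧ Q)))): Gödel ¬ of 0.2 = 0 (operand ≠ 0)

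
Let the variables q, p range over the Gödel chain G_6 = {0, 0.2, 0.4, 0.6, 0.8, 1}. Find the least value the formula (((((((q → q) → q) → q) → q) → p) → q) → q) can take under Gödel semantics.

0.20

The minimum is attained at q = 0.2, p = 0:
  (q → q): 0.2 ≤ 0.2, so result = 1
  ((q → q) → q): 1 > 0.2, so result = 0.2
  (((q → q) → q) → q): 0.2 ≤ 0.2, so result = 1
  ((((q → q) → q) → q) → q): 1 > 0.2, so result = 0.2
  (((((q → q) → q) → q) → q) → p): 0.2 > 0, so result = 0
  ((((((q → q) → q) → q) → q) → p) → q): 0 ≤ 0.2, so result = 1
  (((((((q → q) → q) → q) → q) → p) → q) → q): 1 > 0.2, so result = 0.2
Checking all 36 assignments confirms none give a value below 0.20.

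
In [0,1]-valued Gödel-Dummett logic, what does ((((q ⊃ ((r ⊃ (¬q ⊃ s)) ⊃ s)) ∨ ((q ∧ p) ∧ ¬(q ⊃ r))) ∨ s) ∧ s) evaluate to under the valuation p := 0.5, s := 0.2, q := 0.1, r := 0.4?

0.20

¬q: Gödel ¬ of 0.1 = 0 (operand ≠ 0)
(¬q ⊃ s): 0 ≤ 0.2, so result = 1
(r ⊃ (¬q ⊃ s)): 0.4 ≤ 1, so result = 1
((r ⊃ (¬q ⊃ s)) ⊃ s): 1 > 0.2, so result = 0.2
(q ⊃ ((r ⊃ (¬q ⊃ s)) ⊃ s)): 0.1 ≤ 0.2, so result = 1
(q ∧ p) = min(0.1, 0.5) = 0.1
(q ⊃ r): 0.1 ≤ 0.4, so result = 1
¬(q ⊃ r): Gödel ¬ of 1 = 0 (operand ≠ 0)
((q ∧ p) ∧ ¬(q ⊃ r)) = min(0.1, 0) = 0
((q ⊃ ((r ⊃ (¬q ⊃ s)) ⊃ s)) ∨ ((q ∧ p) ∧ ¬(q ⊃ r))) = max(1, 0) = 1
(((q ⊃ ((r ⊃ (¬q ⊃ s)) ⊃ s)) ∨ ((q ∧ p) ∧ ¬(q ⊃ r))) ∨ s) = max(1, 0.2) = 1
((((q ⊃ ((r ⊃ (¬q ⊃ s)) ⊃ s)) ∨ ((q ∧ p) ∧ ¬(q ⊃ r))) ∨ s) ∧ s) = min(1, 0.2) = 0.2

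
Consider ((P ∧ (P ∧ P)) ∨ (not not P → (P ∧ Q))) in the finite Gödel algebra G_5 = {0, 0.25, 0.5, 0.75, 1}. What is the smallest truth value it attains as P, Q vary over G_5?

0.25

The minimum is attained at P = 0.25, Q = 0:
  (P ∧ P) = min(0.25, 0.25) = 0.25
  (P ∧ (P ∧ P)) = min(0.25, 0.25) = 0.25
  not P: Gödel ¬ of 0.25 = 0 (operand ≠ 0)
  not not P: Gödel ¬ of 0 = 1 (operand is 0)
  (P ∧ Q) = min(0.25, 0) = 0
  (not not P → (P ∧ Q)): 1 > 0, so result = 0
  ((P ∧ (P ∧ P)) ∨ (not not P → (P ∧ Q))) = max(0.25, 0) = 0.25
Checking all 25 assignments confirms none give a value below 0.25.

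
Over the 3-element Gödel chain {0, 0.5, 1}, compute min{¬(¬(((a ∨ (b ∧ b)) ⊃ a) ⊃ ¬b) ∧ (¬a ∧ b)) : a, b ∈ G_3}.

Every assignment gives 1. For instance at a = 0, b = 0:
  (b ∧ b) = min(0, 0) = 0
  (a ∨ (b ∧ b)) = max(0, 0) = 0
  ((a ∨ (b ∧ b)) ⊃ a): 0 ≤ 0, so result = 1
  ¬b: Gödel ¬ of 0 = 1 (operand is 0)
  (((a ∨ (b ∧ b)) ⊃ a) ⊃ ¬b): 1 ≤ 1, so result = 1
  ¬(((a ∨ (b ∧ b)) ⊃ a) ⊃ ¬b): Gödel ¬ of 1 = 0 (operand ≠ 0)
  ¬a: Gödel ¬ of 0 = 1 (operand is 0)
  (¬a ∧ b) = min(1, 0) = 0
  (¬(((a ∨ (b ∧ b)) ⊃ a) ⊃ ¬b) ∧ (¬a ∧ b)) = min(0, 0) = 0
  ¬(¬(((a ∨ (b ∧ b)) ⊃ a) ⊃ ¬b) ∧ (¬a ∧ b)): Gödel ¬ of 0 = 1 (operand is 0)
All 9 assignments give value 1 — the formula is a G_3-tautology.

1.00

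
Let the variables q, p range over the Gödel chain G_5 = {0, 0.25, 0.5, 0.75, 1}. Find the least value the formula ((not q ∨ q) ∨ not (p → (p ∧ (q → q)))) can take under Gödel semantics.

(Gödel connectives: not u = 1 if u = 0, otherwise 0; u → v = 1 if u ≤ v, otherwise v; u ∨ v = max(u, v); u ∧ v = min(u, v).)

0.25

The minimum is attained at q = 0.25, p = 0:
  not q: Gödel ¬ of 0.25 = 0 (operand ≠ 0)
  (not q ∨ q) = max(0, 0.25) = 0.25
  (q → q): 0.25 ≤ 0.25, so result = 1
  (p ∧ (q → q)) = min(0, 1) = 0
  (p → (p ∧ (q → q))): 0 ≤ 0, so result = 1
  not (p → (p ∧ (q → q))): Gödel ¬ of 1 = 0 (operand ≠ 0)
  ((not q ∨ q) ∨ not (p → (p ∧ (q → q)))) = max(0.25, 0) = 0.25
Checking all 25 assignments confirms none give a value below 0.25.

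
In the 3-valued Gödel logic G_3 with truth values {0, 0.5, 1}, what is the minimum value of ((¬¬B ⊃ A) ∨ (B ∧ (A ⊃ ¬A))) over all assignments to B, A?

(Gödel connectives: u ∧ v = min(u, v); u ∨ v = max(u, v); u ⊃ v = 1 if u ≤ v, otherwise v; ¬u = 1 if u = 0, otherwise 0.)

The minimum is attained at B = 0.5, A = 0:
  ¬B: Gödel ¬ of 0.5 = 0 (operand ≠ 0)
  ¬¬B: Gödel ¬ of 0 = 1 (operand is 0)
  (¬¬B ⊃ A): 1 > 0, so result = 0
  ¬A: Gödel ¬ of 0 = 1 (operand is 0)
  (A ⊃ ¬A): 0 ≤ 1, so result = 1
  (B ∧ (A ⊃ ¬A)) = min(0.5, 1) = 0.5
  ((¬¬B ⊃ A) ∨ (B ∧ (A ⊃ ¬A))) = max(0, 0.5) = 0.5
Checking all 9 assignments confirms none give a value below 0.50.

0.50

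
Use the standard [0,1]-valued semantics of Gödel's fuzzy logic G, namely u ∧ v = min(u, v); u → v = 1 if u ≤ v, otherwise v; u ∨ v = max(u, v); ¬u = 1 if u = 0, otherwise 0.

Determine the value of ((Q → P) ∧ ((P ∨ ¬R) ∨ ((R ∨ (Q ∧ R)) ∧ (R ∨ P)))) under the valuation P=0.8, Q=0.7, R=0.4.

0.80

(Q → P): 0.7 ≤ 0.8, so result = 1
¬R: Gödel ¬ of 0.4 = 0 (operand ≠ 0)
(P ∨ ¬R) = max(0.8, 0) = 0.8
(Q ∧ R) = min(0.7, 0.4) = 0.4
(R ∨ (Q ∧ R)) = max(0.4, 0.4) = 0.4
(R ∨ P) = max(0.4, 0.8) = 0.8
((R ∨ (Q ∧ R)) ∧ (R ∨ P)) = min(0.4, 0.8) = 0.4
((P ∨ ¬R) ∨ ((R ∨ (Q ∧ R)) ∧ (R ∨ P))) = max(0.8, 0.4) = 0.8
((Q → P) ∧ ((P ∨ ¬R) ∨ ((R ∨ (Q ∧ R)) ∧ (R ∨ P)))) = min(1, 0.8) = 0.8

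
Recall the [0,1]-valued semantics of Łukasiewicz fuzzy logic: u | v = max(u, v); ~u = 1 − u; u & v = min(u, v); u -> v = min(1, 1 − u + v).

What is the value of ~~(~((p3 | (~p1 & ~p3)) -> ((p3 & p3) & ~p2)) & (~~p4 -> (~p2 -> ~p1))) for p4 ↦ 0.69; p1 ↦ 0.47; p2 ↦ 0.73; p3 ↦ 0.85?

~p1: Łukasiewicz ¬ gives 1 − 0.47 = 0.53
~p3: Łukasiewicz ¬ gives 1 − 0.85 = 0.15
(~p1 & ~p3) = min(0.53, 0.15) = 0.15
(p3 | (~p1 & ~p3)) = max(0.85, 0.15) = 0.85
(p3 & p3) = min(0.85, 0.85) = 0.85
~p2: Łukasiewicz ¬ gives 1 − 0.73 = 0.27
((p3 & p3) & ~p2) = min(0.85, 0.27) = 0.27
((p3 | (~p1 & ~p3)) -> ((p3 & p3) & ~p2)): min(1, 1 − 0.85 + 0.27) = 0.42
~((p3 | (~p1 & ~p3)) -> ((p3 & p3) & ~p2)): Łukasiewicz ¬ gives 1 − 0.42 = 0.58
~p4: Łukasiewicz ¬ gives 1 − 0.69 = 0.31
~~p4: Łukasiewicz ¬ gives 1 − 0.31 = 0.69
~p2: Łukasiewicz ¬ gives 1 − 0.73 = 0.27
~p1: Łukasiewicz ¬ gives 1 − 0.47 = 0.53
(~p2 -> ~p1): min(1, 1 − 0.27 + 0.53) = 1
(~~p4 -> (~p2 -> ~p1)): min(1, 1 − 0.69 + 1) = 1
(~((p3 | (~p1 & ~p3)) -> ((p3 & p3) & ~p2)) & (~~p4 -> (~p2 -> ~p1))) = min(0.58, 1) = 0.58
~(~((p3 | (~p1 & ~p3)) -> ((p3 & p3) & ~p2)) & (~~p4 -> (~p2 -> ~p1))): Łukasiewicz ¬ gives 1 − 0.58 = 0.42
~~(~((p3 | (~p1 & ~p3)) -> ((p3 & p3) & ~p2)) & (~~p4 -> (~p2 -> ~p1))): Łukasiewicz ¬ gives 1 − 0.42 = 0.58

0.58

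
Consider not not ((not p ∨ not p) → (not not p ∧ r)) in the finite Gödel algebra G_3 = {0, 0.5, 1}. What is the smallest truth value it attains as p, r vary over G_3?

The minimum is attained at p = 0, r = 0:
  not p: Gödel ¬ of 0 = 1 (operand is 0)
  not p: Gödel ¬ of 0 = 1 (operand is 0)
  (not p ∨ not p) = max(1, 1) = 1
  not p: Gödel ¬ of 0 = 1 (operand is 0)
  not not p: Gödel ¬ of 1 = 0 (operand ≠ 0)
  (not not p ∧ r) = min(0, 0) = 0
  ((not p ∨ not p) → (not not p ∧ r)): 1 > 0, so result = 0
  not ((not p ∨ not p) → (not not p ∧ r)): Gödel ¬ of 0 = 1 (operand is 0)
  not not ((not p ∨ not p) → (not not p ∧ r)): Gödel ¬ of 1 = 0 (operand ≠ 0)
Checking all 9 assignments confirms none give a value below 0.00.

0.00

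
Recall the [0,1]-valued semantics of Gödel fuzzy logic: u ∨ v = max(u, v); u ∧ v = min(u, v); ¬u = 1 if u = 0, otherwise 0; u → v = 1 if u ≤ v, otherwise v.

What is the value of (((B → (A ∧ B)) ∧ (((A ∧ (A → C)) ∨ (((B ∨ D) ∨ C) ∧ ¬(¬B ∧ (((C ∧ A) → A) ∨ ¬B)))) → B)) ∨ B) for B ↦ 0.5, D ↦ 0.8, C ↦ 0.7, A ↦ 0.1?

(A ∧ B) = min(0.1, 0.5) = 0.1
(B → (A ∧ B)): 0.5 > 0.1, so result = 0.1
(A → C): 0.1 ≤ 0.7, so result = 1
(A ∧ (A → C)) = min(0.1, 1) = 0.1
(B ∨ D) = max(0.5, 0.8) = 0.8
((B ∨ D) ∨ C) = max(0.8, 0.7) = 0.8
¬B: Gödel ¬ of 0.5 = 0 (operand ≠ 0)
(C ∧ A) = min(0.7, 0.1) = 0.1
((C ∧ A) → A): 0.1 ≤ 0.1, so result = 1
¬B: Gödel ¬ of 0.5 = 0 (operand ≠ 0)
(((C ∧ A) → A) ∨ ¬B) = max(1, 0) = 1
(¬B ∧ (((C ∧ A) → A) ∨ ¬B)) = min(0, 1) = 0
¬(¬B ∧ (((C ∧ A) → A) ∨ ¬B)): Gödel ¬ of 0 = 1 (operand is 0)
(((B ∨ D) ∨ C) ∧ ¬(¬B ∧ (((C ∧ A) → A) ∨ ¬B))) = min(0.8, 1) = 0.8
((A ∧ (A → C)) ∨ (((B ∨ D) ∨ C) ∧ ¬(¬B ∧ (((C ∧ A) → A) ∨ ¬B)))) = max(0.1, 0.8) = 0.8
(((A ∧ (A → C)) ∨ (((B ∨ D) ∨ C) ∧ ¬(¬B ∧ (((C ∧ A) → A) ∨ ¬B)))) → B): 0.8 > 0.5, so result = 0.5
((B → (A ∧ B)) ∧ (((A ∧ (A → C)) ∨ (((B ∨ D) ∨ C) ∧ ¬(¬B ∧ (((C ∧ A) → A) ∨ ¬B)))) → B)) = min(0.1, 0.5) = 0.1
(((B → (A ∧ B)) ∧ (((A ∧ (A → C)) ∨ (((B ∨ D) ∨ C) ∧ ¬(¬B ∧ (((C ∧ A) → A) ∨ ¬B)))) → B)) ∨ B) = max(0.1, 0.5) = 0.5

0.50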